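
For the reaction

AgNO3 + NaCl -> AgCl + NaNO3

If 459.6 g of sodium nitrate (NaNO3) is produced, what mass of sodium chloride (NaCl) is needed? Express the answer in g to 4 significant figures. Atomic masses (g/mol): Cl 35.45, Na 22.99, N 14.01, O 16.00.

M(NaNO3) = 22.99 + 14.01 + 3(16.00) = 85.00 g/mol.
M(NaCl) = 22.99 + 35.45 = 58.44 g/mol.
n(NaNO3) = 459.60 g / 85.00 g/mol = 5.4071 mol.
From the equation the NaNO3:NaCl mole ratio is 1:1, so n(NaCl) = 5.4071 × 1/1 = 5.4071 mol.
Mass of NaCl = 5.4071 mol × 58.44 g/mol = 315.99 g.

316.0 g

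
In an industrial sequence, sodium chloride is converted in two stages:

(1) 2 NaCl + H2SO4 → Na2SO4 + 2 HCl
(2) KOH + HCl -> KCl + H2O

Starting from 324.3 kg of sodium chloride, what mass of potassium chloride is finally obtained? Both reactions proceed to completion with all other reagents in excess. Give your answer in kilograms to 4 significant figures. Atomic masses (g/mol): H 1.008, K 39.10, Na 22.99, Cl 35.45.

M(NaCl) = 22.99 + 35.45 = 58.44 g/mol.
M(KCl) = 39.10 + 35.45 = 74.55 g/mol.
324.3 kg = 324300 g.
n(NaCl) = 324300 / 58.44 = 5549.3 mol.
Step 1 gives a 2:2 ratio of NaCl to HCl, so n(HCl) = 5549.3 mol.
In step 2 the HCl:KCl ratio is 1:1, so n(KCl) = 5549.3 mol.
Mass of KCl = 5549.3 × 74.55 = 413700 g = 413.7 kg.

413.7 kg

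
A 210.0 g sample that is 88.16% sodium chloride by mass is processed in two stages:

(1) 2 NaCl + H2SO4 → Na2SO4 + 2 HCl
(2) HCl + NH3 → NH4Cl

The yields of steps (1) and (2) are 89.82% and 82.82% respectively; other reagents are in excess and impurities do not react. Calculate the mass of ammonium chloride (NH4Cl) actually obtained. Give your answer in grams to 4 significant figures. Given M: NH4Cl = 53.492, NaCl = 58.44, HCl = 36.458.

Pure NaCl = 210.0 × 0.8816 = 185.14 g.
n(NaCl) = 185.14 / 58.44 = 3.1680 mol.
Step 1 (NaCl:HCl = 2:2): theoretical n(HCl) = 3.1680 mol; at 89.82% yield, n(HCl) = 2.8455 mol.
Step 2 (HCl:NH4Cl = 1:1): theoretical n(NH4Cl) = 2.8455 mol, so theoretical mass = 2.8455 × 53.492 = 152.21 g.
At 82.82% yield, actual mass of NH4Cl = 152.21 × 0.8282 = 126.06 g.

126.1 g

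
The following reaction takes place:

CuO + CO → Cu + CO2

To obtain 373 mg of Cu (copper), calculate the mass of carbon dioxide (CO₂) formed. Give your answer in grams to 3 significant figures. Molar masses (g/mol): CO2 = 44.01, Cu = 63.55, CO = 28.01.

Convert: 373 mg = 0.3730 g.
n(Cu) = 0.3730 g / 63.55 g/mol = 0.005869 mol.
From the equation the Cu:CO2 mole ratio is 1:1, so n(CO2) = 0.005869 × 1/1 = 0.005869 mol.
Mass of CO2 = 0.005869 mol × 44.01 g/mol = 0.2583 g.

0.258 g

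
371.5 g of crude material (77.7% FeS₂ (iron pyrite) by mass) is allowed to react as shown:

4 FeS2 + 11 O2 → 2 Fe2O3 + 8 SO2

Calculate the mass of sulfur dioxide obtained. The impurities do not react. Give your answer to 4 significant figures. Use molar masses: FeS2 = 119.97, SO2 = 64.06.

308.3 g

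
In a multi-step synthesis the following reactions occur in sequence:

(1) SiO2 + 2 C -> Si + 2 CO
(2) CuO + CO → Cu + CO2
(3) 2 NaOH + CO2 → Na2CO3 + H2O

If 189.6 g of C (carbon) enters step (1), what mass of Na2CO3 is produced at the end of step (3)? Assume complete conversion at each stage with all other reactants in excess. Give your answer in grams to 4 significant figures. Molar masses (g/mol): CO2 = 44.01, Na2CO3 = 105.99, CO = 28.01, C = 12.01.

1673 g

n(C) = 189.6 / 12.01 = 15.787 mol.
Reaction (1): C→CO ratio 2:2 ⇒ n(CO) = 15.787 mol.
Reaction (2): CO→CO2 ratio 1:1 ⇒ n(CO2) = 15.787 mol.
Reaction (3): CO2→Na2CO3 ratio 1:1 ⇒ n(Na2CO3) = 15.787 mol.
Mass of Na2CO3 = 15.787 × 105.99 = 1673.2 g.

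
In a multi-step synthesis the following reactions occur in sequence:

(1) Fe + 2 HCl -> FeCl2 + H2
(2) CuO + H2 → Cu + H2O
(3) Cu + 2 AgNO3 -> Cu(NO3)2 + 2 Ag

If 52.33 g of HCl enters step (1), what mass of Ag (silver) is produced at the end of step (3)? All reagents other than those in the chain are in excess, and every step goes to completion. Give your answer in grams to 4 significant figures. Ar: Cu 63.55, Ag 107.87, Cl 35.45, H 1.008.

M(HCl) = 1.008 + 35.45 = 36.458 g/mol.
M(Ag) = 107.87 g/mol.
n(HCl) = 52.33 / 36.458 = 1.4354 mol.
Reaction (1): HCl→H2 ratio 2:1 ⇒ n(H2) = 0.71768 mol.
Reaction (2): H2→Cu ratio 1:1 ⇒ n(Cu) = 0.71768 mol.
Reaction (3): Cu→Ag ratio 1:2 ⇒ n(Ag) = 1.4354 mol.
Mass of Ag = 1.4354 × 107.87 = 154.83 g.

154.8 g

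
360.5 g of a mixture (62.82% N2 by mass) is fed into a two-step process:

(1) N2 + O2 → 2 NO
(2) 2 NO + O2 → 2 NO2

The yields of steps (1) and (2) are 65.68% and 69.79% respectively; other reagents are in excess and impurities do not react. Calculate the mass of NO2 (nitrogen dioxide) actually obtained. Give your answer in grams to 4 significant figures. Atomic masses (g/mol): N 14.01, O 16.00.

Pure N2 = 360.5 × 0.6282 = 226.47 g.
M(N2) = 2(14.01) = 28.02 g/mol.
M(NO2) = 14.01 + 2(16.00) = 46.01 g/mol.
n(N2) = 226.47 / 28.02 = 8.0823 mol.
Step 1 (N2:NO = 1:2): theoretical n(NO) = 16.165 mol; at 65.68% yield, n(NO) = 10.617 mol.
Step 2 (NO:NO2 = 2:2): theoretical n(NO2) = 10.617 mol, so theoretical mass = 10.617 × 46.01 = 488.48 g.
At 69.79% yield, actual mass of NO2 = 488.48 × 0.6979 = 340.91 g.

340.9 g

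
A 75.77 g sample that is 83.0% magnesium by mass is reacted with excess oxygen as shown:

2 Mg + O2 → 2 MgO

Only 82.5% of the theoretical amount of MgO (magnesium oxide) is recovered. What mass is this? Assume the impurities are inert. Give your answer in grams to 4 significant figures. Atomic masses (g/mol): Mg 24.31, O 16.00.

Pure Mg available = 75.77 g × 0.830 = 62.889 g.
M(Mg) = 24.31 g/mol.
M(MgO) = 24.31 + 16.00 = 40.31 g/mol.
n(Mg) = 62.889 g / 24.31 g/mol = 2.5870 mol.
From the equation the Mg:MgO mole ratio is 2:2, so n(MgO) = 2.5870 × 2/2 = 2.5870 mol.
Mass of MgO = 2.5870 mol × 40.31 g/mol = 104.28 g.
Actual mass collected = 104.28 g × 0.825 = 86.031 g.

86.03 g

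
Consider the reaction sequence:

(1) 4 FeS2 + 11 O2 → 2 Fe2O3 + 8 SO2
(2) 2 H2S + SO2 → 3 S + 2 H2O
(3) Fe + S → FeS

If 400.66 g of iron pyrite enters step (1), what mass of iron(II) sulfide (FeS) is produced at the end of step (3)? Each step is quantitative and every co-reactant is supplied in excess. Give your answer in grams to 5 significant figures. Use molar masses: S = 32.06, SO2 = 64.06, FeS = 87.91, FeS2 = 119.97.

n(FeS2) = 400.66 / 119.97 = 3.33967 mol.
Reaction (1): FeS2→SO2 ratio 4:8 ⇒ n(SO2) = 6.67934 mol.
Reaction (2): SO2→S ratio 1:3 ⇒ n(S) = 20.0380 mol.
Reaction (3): S→FeS ratio 1:1 ⇒ n(FeS) = 20.0380 mol.
Mass of FeS = 20.0380 × 87.91 = 1761.54 g.

1761.5 g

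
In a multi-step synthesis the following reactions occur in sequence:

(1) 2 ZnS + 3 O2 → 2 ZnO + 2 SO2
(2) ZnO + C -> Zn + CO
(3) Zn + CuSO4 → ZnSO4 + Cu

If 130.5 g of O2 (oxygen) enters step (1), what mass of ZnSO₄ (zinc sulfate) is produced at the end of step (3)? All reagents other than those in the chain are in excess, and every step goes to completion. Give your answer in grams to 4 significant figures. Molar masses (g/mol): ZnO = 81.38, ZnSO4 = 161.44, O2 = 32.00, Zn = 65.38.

438.9 g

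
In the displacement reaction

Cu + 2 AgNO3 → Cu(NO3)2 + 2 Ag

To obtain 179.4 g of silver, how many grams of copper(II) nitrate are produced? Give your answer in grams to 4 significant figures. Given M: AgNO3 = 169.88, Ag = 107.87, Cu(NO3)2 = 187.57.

156.0 g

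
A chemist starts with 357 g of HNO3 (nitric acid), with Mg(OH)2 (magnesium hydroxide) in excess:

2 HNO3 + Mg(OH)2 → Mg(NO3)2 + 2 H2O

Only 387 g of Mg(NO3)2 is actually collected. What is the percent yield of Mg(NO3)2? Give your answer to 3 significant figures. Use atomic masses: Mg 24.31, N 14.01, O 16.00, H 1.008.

92.1 %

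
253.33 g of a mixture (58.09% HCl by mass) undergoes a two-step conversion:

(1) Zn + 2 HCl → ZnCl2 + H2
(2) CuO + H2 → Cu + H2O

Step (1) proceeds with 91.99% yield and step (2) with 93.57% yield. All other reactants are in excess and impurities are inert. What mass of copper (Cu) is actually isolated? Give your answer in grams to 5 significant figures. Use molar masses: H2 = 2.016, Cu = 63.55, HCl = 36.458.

110.40 g

Pure HCl = 253.33 × 0.5809 = 147.159 g.
n(HCl) = 147.159 / 36.458 = 4.03641 mol.
Step 1 (HCl:H2 = 2:1): theoretical n(H2) = 2.01820 mol; at 91.99% yield, n(H2) = 1.85655 mol.
Step 2 (H2:Cu = 1:1): theoretical n(Cu) = 1.85655 mol, so theoretical mass = 1.85655 × 63.55 = 117.984 g.
At 93.57% yield, actual mass of Cu = 117.984 × 0.9357 = 110.397 g.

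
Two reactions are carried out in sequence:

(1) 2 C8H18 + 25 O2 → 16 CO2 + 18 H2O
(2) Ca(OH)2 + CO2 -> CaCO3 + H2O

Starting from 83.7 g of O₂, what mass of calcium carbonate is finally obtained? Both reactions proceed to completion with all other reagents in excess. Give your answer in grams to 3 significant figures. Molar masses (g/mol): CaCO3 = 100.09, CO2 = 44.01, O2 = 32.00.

n(O2) = 83.70 / 32.00 = 2.616 mol.
Step 1 gives a 25:16 ratio of O2 to CO2, so n(CO2) = 1.674 mol.
In step 2 the CO2:CaCO3 ratio is 1:1, so n(CaCO3) = 1.674 mol.
Mass of CaCO3 = 1.674 × 100.09 = 167.6 g.

168 g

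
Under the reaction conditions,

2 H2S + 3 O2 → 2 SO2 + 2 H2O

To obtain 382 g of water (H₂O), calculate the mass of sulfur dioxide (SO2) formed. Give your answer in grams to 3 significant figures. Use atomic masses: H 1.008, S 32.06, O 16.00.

M(H2O) = 2(1.008) + 16.00 = 18.016 g/mol.
M(SO2) = 32.06 + 2(16.00) = 64.06 g/mol.
n(H2O) = 382.0 g / 18.016 g/mol = 21.20 mol.
From the equation the H2O:SO2 mole ratio is 2:2, so n(SO2) = 21.20 × 2/2 = 21.20 mol.
Mass of SO2 = 21.20 mol × 64.06 g/mol = 1358 g.

1360 g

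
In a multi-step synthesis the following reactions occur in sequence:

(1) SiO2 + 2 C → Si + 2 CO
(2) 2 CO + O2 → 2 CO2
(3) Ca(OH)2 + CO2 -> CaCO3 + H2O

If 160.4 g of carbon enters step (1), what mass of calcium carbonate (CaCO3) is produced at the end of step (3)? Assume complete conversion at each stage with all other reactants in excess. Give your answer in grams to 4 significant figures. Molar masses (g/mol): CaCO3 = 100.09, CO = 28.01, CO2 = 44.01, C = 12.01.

n(C) = 160.4 / 12.01 = 13.356 mol.
Reaction (1): C→CO ratio 2:2 ⇒ n(CO) = 13.356 mol.
Reaction (2): CO→CO2 ratio 2:2 ⇒ n(CO2) = 13.356 mol.
Reaction (3): CO2→CaCO3 ratio 1:1 ⇒ n(CaCO3) = 13.356 mol.
Mass of CaCO3 = 13.356 × 100.09 = 1336.8 g.

1337 g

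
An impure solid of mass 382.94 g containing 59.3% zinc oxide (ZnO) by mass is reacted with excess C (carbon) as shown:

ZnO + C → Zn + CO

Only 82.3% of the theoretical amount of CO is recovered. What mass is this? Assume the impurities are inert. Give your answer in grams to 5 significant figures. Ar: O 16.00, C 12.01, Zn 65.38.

64.325 g

Pure ZnO available = 382.94 g × 0.593 = 227.083 g.
M(ZnO) = 65.38 + 16.00 = 81.38 g/mol.
M(CO) = 12.01 + 16.00 = 28.01 g/mol.
n(ZnO) = 227.083 g / 81.38 g/mol = 2.79041 mol.
From the equation the ZnO:CO mole ratio is 1:1, so n(CO) = 2.79041 × 1/1 = 2.79041 mol.
Mass of CO = 2.79041 mol × 28.01 g/mol = 78.1593 g.
Actual mass collected = 78.1593 g × 0.823 = 64.3251 g.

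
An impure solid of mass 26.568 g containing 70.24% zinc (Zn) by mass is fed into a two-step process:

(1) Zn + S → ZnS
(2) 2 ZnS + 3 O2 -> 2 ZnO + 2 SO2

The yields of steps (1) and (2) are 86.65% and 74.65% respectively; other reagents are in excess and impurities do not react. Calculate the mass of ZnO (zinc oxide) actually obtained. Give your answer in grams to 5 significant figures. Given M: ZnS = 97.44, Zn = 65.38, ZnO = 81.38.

Pure Zn = 26.568 × 0.7024 = 18.6614 g.
n(Zn) = 18.6614 / 65.38 = 0.285429 mol.
Step 1 (Zn:ZnS = 1:1): theoretical n(ZnS) = 0.285429 mol; at 86.65% yield, n(ZnS) = 0.247324 mol.
Step 2 (ZnS:ZnO = 2:2): theoretical n(ZnO) = 0.247324 mol, so theoretical mass = 0.247324 × 81.38 = 20.1273 g.
At 74.65% yield, actual mass of ZnO = 20.1273 × 0.7465 = 15.0250 g.

15.025 g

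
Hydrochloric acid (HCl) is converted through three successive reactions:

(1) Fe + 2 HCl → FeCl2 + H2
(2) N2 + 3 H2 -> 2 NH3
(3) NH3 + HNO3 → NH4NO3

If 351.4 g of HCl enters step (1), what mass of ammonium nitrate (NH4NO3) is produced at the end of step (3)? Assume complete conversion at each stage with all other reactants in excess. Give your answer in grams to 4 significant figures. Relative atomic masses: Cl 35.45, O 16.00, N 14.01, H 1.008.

M(HCl) = 1.008 + 35.45 = 36.458 g/mol.
M(NH4NO3) = 2(14.01) + 4(1.008) + 3(16.00) = 80.052 g/mol.
n(HCl) = 351.4 / 36.458 = 9.6385 mol.
Reaction (1): HCl→H2 ratio 2:1 ⇒ n(H2) = 4.8192 mol.
Reaction (2): H2→NH3 ratio 3:2 ⇒ n(NH3) = 3.2128 mol.
Reaction (3): NH3→NH4NO3 ratio 1:1 ⇒ n(NH4NO3) = 3.2128 mol.
Mass of NH4NO3 = 3.2128 × 80.052 = 257.19 g.

257.2 g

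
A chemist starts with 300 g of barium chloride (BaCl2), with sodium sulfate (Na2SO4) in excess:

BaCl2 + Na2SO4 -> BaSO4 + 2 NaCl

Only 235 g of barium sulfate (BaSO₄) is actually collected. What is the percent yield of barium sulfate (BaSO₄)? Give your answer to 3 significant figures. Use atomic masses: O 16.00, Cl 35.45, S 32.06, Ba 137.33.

69.9 %

M(BaCl2) = 137.33 + 2(35.45) = 208.23 g/mol.
M(BaSO4) = 137.33 + 32.06 + 4(16.00) = 233.39 g/mol.
n(BaCl2) = 300.0 g / 208.23 g/mol = 1.441 mol.
From the equation the BaCl2:BaSO4 mole ratio is 1:1, so n(BaSO4) = 1.441 × 1/1 = 1.441 mol.
Mass of BaSO4 = 1.441 mol × 233.39 g/mol = 336.2 g.
This is the theoretical yield. Percent yield = 235 g / 336.2 g × 100% = 69.89%.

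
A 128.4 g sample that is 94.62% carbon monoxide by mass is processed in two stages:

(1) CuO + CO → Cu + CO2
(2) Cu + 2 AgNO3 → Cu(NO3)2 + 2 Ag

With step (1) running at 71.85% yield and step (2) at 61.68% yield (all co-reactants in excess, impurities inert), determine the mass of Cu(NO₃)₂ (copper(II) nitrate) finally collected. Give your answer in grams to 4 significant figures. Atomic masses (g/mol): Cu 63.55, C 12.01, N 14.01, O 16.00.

Pure CO = 128.4 × 0.9462 = 121.49 g.
M(CO) = 12.01 + 16.00 = 28.01 g/mol.
M(Cu(NO3)2) = 63.55 + 2(14.01) + 6(16.00) = 187.57 g/mol.
n(CO) = 121.49 / 28.01 = 4.3375 mol.
Step 1 (CO:Cu = 1:1): theoretical n(Cu) = 4.3375 mol; at 71.85% yield, n(Cu) = 3.1165 mol.
Step 2 (Cu:Cu(NO3)2 = 1:1): theoretical n(Cu(NO3)2) = 3.1165 mol, so theoretical mass = 3.1165 × 187.57 = 584.55 g.
At 61.68% yield, actual mass of Cu(NO3)2 = 584.55 × 0.6168 = 360.55 g.

360.6 g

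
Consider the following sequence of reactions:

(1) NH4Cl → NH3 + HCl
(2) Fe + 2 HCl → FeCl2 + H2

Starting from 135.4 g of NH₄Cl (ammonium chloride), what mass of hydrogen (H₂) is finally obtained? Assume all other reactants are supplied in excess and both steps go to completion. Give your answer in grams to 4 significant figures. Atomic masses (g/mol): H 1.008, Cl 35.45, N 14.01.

M(NH4Cl) = 14.01 + 4(1.008) + 35.45 = 53.492 g/mol.
M(H2) = 2(1.008) = 2.016 g/mol.
n(NH4Cl) = 135.40 / 53.492 = 2.5312 mol.
Step 1 gives a 1:1 ratio of NH4Cl to HCl, so n(HCl) = 2.5312 mol.
In step 2 the HCl:H2 ratio is 2:1, so n(H2) = 1.2656 mol.
Mass of H2 = 1.2656 × 2.016 = 2.5515 g.

2.551 g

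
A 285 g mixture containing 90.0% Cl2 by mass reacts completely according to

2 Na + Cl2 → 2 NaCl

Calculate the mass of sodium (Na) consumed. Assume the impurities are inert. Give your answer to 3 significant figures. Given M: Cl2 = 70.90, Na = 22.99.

Mass of pure Cl2 = 285 g × 0.900 = 256.5 g.
n(Cl2) = 256.5 g / 70.90 g/mol = 3.618 mol.
From the equation the Cl2:Na mole ratio is 1:2, so n(Na) = 3.618 × 2/1 = 7.236 mol.
Mass of Na = 7.236 mol × 22.99 g/mol = 166.3 g.

166 g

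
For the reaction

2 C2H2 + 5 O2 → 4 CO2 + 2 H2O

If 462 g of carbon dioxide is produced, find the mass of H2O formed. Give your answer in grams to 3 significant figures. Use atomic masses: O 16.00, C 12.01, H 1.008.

94.6 g

M(CO2) = 12.01 + 2(16.00) = 44.01 g/mol.
M(H2O) = 2(1.008) + 16.00 = 18.016 g/mol.
n(CO2) = 462.0 g / 44.01 g/mol = 10.50 mol.
From the equation the CO2:H2O mole ratio is 4:2, so n(H2O) = 10.50 × 2/4 = 5.249 mol.
Mass of H2O = 5.249 mol × 18.016 g/mol = 94.56 g.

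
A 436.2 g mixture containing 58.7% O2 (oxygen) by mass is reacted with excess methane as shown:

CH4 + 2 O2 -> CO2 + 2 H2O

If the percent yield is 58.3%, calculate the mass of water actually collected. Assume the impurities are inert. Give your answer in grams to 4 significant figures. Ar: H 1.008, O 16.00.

84.04 g

Pure O2 available = 436.2 g × 0.587 = 256.05 g.
M(O2) = 2(16.00) = 32.00 g/mol.
M(H2O) = 2(1.008) + 16.00 = 18.016 g/mol.
n(O2) = 256.05 g / 32.00 g/mol = 8.0015 mol.
From the equation the O2:H2O mole ratio is 2:2, so n(H2O) = 8.0015 × 2/2 = 8.0015 mol.
Mass of H2O = 8.0015 mol × 18.016 g/mol = 144.16 g.
Actual mass collected = 144.16 g × 0.583 = 84.043 g.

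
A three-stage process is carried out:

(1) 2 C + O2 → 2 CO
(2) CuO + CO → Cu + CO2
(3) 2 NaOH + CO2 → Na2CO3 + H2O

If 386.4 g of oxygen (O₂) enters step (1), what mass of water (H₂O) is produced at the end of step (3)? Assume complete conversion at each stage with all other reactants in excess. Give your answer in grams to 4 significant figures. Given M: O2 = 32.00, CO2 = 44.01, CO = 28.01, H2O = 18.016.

n(O2) = 386.4 / 32.00 = 12.075 mol.
Reaction (1): O2→CO ratio 1:2 ⇒ n(CO) = 24.150 mol.
Reaction (2): CO→CO2 ratio 1:1 ⇒ n(CO2) = 24.150 mol.
Reaction (3): CO2→H2O ratio 1:1 ⇒ n(H2O) = 24.150 mol.
Mass of H2O = 24.150 × 18.016 = 435.09 g.

435.1 g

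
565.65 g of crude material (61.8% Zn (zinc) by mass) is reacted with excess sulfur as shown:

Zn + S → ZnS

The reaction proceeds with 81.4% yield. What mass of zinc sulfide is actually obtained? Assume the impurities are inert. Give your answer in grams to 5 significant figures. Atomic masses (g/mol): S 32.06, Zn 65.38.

424.09 g

Pure Zn available = 565.65 g × 0.618 = 349.572 g.
M(Zn) = 65.38 g/mol.
M(ZnS) = 65.38 + 32.06 = 97.44 g/mol.
n(Zn) = 349.572 g / 65.38 g/mol = 5.34677 mol.
From the equation the Zn:ZnS mole ratio is 1:1, so n(ZnS) = 5.34677 × 1/1 = 5.34677 mol.
Mass of ZnS = 5.34677 mol × 97.44 g/mol = 520.989 g.
Actual mass collected = 520.989 g × 0.814 = 424.085 g.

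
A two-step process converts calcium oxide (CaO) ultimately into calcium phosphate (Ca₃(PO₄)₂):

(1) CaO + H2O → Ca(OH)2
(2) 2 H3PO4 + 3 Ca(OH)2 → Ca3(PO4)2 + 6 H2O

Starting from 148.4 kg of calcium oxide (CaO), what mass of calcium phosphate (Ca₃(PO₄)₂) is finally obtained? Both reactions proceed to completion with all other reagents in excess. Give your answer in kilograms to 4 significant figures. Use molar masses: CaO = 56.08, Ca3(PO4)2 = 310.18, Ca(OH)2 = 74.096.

273.6 kg

148.4 kg = 148400 g.
n(CaO) = 148400 / 56.08 = 2646.2 mol.
Step 1 gives a 1:1 ratio of CaO to Ca(OH)2, so n(Ca(OH)2) = 2646.2 mol.
In step 2 the Ca(OH)2:Ca3(PO4)2 ratio is 3:1, so n(Ca3(PO4)2) = 882.07 mol.
Mass of Ca3(PO4)2 = 882.07 × 310.18 = 273600 g = 273.6 kg.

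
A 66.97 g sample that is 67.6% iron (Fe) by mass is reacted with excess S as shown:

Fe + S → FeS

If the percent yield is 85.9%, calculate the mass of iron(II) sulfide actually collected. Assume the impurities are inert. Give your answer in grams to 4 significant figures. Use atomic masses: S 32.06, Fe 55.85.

Pure Fe available = 66.97 g × 0.676 = 45.272 g.
M(Fe) = 55.85 g/mol.
M(FeS) = 55.85 + 32.06 = 87.91 g/mol.
n(Fe) = 45.272 g / 55.85 g/mol = 0.81059 mol.
From the equation the Fe:FeS mole ratio is 1:1, so n(FeS) = 0.81059 × 1/1 = 0.81059 mol.
Mass of FeS = 0.81059 mol × 87.91 g/mol = 71.259 g.
Actual mass collected = 71.259 g × 0.859 = 61.212 g.

61.21 g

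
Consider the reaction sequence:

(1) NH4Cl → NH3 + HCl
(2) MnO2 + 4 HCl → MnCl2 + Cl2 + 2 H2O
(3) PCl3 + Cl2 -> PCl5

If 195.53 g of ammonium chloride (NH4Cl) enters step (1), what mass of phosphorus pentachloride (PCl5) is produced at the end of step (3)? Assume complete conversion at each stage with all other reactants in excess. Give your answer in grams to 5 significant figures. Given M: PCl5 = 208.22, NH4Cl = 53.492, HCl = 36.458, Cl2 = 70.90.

190.28 g

n(NH4Cl) = 195.53 / 53.492 = 3.65531 mol.
Reaction (1): NH4Cl→HCl ratio 1:1 ⇒ n(HCl) = 3.65531 mol.
Reaction (2): HCl→Cl2 ratio 4:1 ⇒ n(Cl2) = 0.913828 mol.
Reaction (3): Cl2→PCl5 ratio 1:1 ⇒ n(PCl5) = 0.913828 mol.
Mass of PCl5 = 0.913828 × 208.22 = 190.277 g.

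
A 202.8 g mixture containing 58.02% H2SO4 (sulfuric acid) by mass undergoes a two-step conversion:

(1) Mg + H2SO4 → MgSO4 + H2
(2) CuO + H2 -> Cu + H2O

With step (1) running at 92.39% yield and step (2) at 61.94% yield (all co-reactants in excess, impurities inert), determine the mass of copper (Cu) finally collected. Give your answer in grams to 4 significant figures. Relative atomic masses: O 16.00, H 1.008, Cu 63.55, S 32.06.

Pure H2SO4 = 202.8 × 0.5802 = 117.66 g.
M(H2SO4) = 2(1.008) + 32.06 + 4(16.00) = 98.076 g/mol.
M(Cu) = 63.55 g/mol.
n(H2SO4) = 117.66 / 98.076 = 1.1997 mol.
Step 1 (H2SO4:H2 = 1:1): theoretical n(H2) = 1.1997 mol; at 92.39% yield, n(H2) = 1.1084 mol.
Step 2 (H2:Cu = 1:1): theoretical n(Cu) = 1.1084 mol, so theoretical mass = 1.1084 × 63.55 = 70.441 g.
At 61.94% yield, actual mass of Cu = 70.441 × 0.6194 = 43.631 g.

43.63 g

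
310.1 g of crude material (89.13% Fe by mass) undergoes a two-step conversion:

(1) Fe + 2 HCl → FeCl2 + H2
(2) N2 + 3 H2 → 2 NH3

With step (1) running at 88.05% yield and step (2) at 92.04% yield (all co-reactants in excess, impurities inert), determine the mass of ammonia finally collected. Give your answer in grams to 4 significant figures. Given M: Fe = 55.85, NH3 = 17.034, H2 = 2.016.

45.54 g

Pure Fe = 310.1 × 0.8913 = 276.39 g.
n(Fe) = 276.39 / 55.85 = 4.9488 mol.
Step 1 (Fe:H2 = 1:1): theoretical n(H2) = 4.9488 mol; at 88.05% yield, n(H2) = 4.3574 mol.
Step 2 (H2:NH3 = 3:2): theoretical n(NH3) = 2.9050 mol, so theoretical mass = 2.9050 × 17.034 = 49.483 g.
At 92.04% yield, actual mass of NH3 = 49.483 × 0.9204 = 45.544 g.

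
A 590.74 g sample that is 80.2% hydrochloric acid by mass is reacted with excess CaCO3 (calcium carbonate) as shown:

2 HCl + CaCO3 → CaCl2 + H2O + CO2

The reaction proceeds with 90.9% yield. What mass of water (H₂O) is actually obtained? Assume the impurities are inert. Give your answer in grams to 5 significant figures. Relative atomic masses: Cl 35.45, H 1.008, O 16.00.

Pure HCl available = 590.74 g × 0.802 = 473.773 g.
M(HCl) = 1.008 + 35.45 = 36.458 g/mol.
M(H2O) = 2(1.008) + 16.00 = 18.016 g/mol.
n(HCl) = 473.773 g / 36.458 g/mol = 12.9950 mol.
From the equation the HCl:H2O mole ratio is 2:1, so n(H2O) = 12.9950 × 1/2 = 6.49752 mol.
Mass of H2O = 6.49752 mol × 18.016 g/mol = 117.059 g.
Actual mass collected = 117.059 g × 0.909 = 106.407 g.

106.41 g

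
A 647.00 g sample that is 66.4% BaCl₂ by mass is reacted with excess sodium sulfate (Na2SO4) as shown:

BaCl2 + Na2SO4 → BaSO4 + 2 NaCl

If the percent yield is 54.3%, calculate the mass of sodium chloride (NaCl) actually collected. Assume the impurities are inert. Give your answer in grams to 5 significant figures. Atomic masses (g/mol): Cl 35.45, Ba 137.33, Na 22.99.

Pure BaCl2 available = 647.00 g × 0.664 = 429.608 g.
M(BaCl2) = 137.33 + 2(35.45) = 208.23 g/mol.
M(NaCl) = 22.99 + 35.45 = 58.44 g/mol.
n(BaCl2) = 429.608 g / 208.23 g/mol = 2.06314 mol.
From the equation the BaCl2:NaCl mole ratio is 1:2, so n(NaCl) = 2.06314 × 2/1 = 4.12628 mol.
Mass of NaCl = 4.12628 mol × 58.44 g/mol = 241.140 g.
Actual mass collected = 241.140 g × 0.543 = 130.939 g.

130.94 g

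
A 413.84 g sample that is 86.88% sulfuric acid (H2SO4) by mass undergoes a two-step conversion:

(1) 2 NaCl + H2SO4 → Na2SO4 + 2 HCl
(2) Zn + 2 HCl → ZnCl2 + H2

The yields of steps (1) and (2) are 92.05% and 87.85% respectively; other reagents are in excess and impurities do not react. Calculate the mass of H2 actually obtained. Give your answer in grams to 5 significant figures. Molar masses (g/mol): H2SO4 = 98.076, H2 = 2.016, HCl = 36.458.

5.9765 g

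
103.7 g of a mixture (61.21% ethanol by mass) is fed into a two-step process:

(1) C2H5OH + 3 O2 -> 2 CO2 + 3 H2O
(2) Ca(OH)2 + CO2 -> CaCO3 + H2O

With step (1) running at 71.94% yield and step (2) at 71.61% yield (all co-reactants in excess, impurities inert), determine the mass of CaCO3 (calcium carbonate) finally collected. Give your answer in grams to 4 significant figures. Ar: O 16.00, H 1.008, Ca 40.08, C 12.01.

142.1 g

Pure C2H5OH = 103.7 × 0.6121 = 63.475 g.
M(C2H5OH) = 2(12.01) + 6(1.008) + 16.00 = 46.068 g/mol.
M(CaCO3) = 40.08 + 12.01 + 3(16.00) = 100.09 g/mol.
n(C2H5OH) = 63.475 / 46.068 = 1.3778 mol.
Step 1 (C2H5OH:CO2 = 1:2): theoretical n(CO2) = 2.7557 mol; at 71.94% yield, n(CO2) = 1.9824 mol.
Step 2 (CO2:CaCO3 = 1:1): theoretical n(CaCO3) = 1.9824 mol, so theoretical mass = 1.9824 × 100.09 = 198.42 g.
At 71.61% yield, actual mass of CaCO3 = 198.42 × 0.7161 = 142.09 g.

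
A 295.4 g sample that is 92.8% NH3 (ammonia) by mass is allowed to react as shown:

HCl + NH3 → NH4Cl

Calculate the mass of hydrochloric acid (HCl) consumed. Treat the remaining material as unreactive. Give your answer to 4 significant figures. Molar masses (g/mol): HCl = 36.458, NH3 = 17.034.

586.7 g

Mass of pure NH3 = 295.4 g × 0.928 = 274.13 g.
n(NH3) = 274.13 g / 17.034 g/mol = 16.093 mol.
From the equation the NH3:HCl mole ratio is 1:1, so n(HCl) = 16.093 × 1/1 = 16.093 mol.
Mass of HCl = 16.093 mol × 36.458 g/mol = 586.73 g.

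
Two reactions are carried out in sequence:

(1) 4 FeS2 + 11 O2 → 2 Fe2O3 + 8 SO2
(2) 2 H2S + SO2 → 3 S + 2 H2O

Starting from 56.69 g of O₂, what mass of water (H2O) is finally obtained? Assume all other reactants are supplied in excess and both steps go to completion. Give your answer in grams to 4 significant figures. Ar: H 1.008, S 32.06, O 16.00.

M(O2) = 2(16.00) = 32.00 g/mol.
M(H2O) = 2(1.008) + 16.00 = 18.016 g/mol.
n(O2) = 56.690 / 32.00 = 1.7716 mol.
Step 1 gives a 11:8 ratio of O2 to SO2, so n(SO2) = 1.2884 mol.
In step 2 the SO2:H2O ratio is 1:2, so n(H2O) = 2.5768 mol.
Mass of H2O = 2.5768 × 18.016 = 46.424 g.

46.42 g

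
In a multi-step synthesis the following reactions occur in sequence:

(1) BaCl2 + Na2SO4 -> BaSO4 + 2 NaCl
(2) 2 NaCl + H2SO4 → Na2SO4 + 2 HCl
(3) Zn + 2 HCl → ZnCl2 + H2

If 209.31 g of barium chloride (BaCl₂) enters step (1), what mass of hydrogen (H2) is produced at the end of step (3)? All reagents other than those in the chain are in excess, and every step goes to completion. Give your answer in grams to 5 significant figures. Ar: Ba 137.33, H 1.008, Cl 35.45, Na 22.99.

M(BaCl2) = 137.33 + 2(35.45) = 208.23 g/mol.
M(H2) = 2(1.008) = 2.016 g/mol.
n(BaCl2) = 209.31 / 208.23 = 1.00519 mol.
Reaction (1): BaCl2→NaCl ratio 1:2 ⇒ n(NaCl) = 2.01037 mol.
Reaction (2): NaCl→HCl ratio 2:2 ⇒ n(HCl) = 2.01037 mol.
Reaction (3): HCl→H2 ratio 2:1 ⇒ n(H2) = 1.00519 mol.
Mass of H2 = 1.00519 × 2.016 = 2.02646 g.

2.0265 g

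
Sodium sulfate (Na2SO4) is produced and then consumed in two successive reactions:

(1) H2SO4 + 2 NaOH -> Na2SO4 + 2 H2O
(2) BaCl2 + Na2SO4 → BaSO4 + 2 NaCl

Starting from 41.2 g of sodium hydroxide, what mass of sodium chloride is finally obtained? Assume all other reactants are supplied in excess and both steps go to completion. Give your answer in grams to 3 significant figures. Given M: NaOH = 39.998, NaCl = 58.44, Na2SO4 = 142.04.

n(NaOH) = 41.20 / 39.998 = 1.030 mol.
Step 1 gives a 2:1 ratio of NaOH to Na2SO4, so n(Na2SO4) = 0.5150 mol.
In step 2 the Na2SO4:NaCl ratio is 1:2, so n(NaCl) = 1.030 mol.
Mass of NaCl = 1.030 × 58.44 = 60.20 g.

60.2 g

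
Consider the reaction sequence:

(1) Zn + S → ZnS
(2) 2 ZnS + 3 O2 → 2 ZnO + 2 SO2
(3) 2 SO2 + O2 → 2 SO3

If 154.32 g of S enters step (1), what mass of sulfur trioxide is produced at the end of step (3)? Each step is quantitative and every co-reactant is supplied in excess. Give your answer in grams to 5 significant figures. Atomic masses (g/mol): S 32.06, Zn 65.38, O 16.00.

385.37 g

M(S) = 32.06 g/mol.
M(SO3) = 32.06 + 3(16.00) = 80.06 g/mol.
n(S) = 154.32 / 32.06 = 4.81347 mol.
Reaction (1): S→ZnS ratio 1:1 ⇒ n(ZnS) = 4.81347 mol.
Reaction (2): ZnS→SO2 ratio 2:2 ⇒ n(SO2) = 4.81347 mol.
Reaction (3): SO2→SO3 ratio 2:2 ⇒ n(SO3) = 4.81347 mol.
Mass of SO3 = 4.81347 × 80.06 = 385.367 g.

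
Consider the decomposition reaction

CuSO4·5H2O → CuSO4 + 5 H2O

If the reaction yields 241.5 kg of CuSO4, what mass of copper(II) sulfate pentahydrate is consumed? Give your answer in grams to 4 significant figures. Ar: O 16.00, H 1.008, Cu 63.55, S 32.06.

377800 g

M(CuSO4) = 63.55 + 32.06 + 4(16.00) = 159.61 g/mol.
M(CuSO4·5H2O) = 63.55 + 32.06 + 9(16.00) + 10(1.008) = 249.69 g/mol.
Convert: 241.5 kg = 241500 g.
n(CuSO4) = 241500 g / 159.61 g/mol = 1513.1 mol.
From the equation the CuSO4:CuSO4·5H2O mole ratio is 1:1, so n(CuSO4·5H2O) = 1513.1 × 1/1 = 1513.1 mol.
Mass of CuSO4·5H2O = 1513.1 mol × 249.69 g/mol = 377800 g.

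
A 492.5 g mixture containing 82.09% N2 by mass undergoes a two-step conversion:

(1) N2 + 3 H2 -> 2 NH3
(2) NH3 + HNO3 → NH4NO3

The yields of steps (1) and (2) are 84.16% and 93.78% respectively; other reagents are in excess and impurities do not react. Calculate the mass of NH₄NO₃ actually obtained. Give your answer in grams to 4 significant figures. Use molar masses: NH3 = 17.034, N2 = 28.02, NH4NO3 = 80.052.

Pure N2 = 492.5 × 0.8209 = 404.29 g.
n(N2) = 404.29 / 28.02 = 14.429 mol.
Step 1 (N2:NH3 = 1:2): theoretical n(NH3) = 28.857 mol; at 84.16% yield, n(NH3) = 24.286 mol.
Step 2 (NH3:NH4NO3 = 1:1): theoretical n(NH4NO3) = 24.286 mol, so theoretical mass = 24.286 × 80.052 = 1944.2 g.
At 93.78% yield, actual mass of NH4NO3 = 1944.2 × 0.9378 = 1823.3 g.

1823 g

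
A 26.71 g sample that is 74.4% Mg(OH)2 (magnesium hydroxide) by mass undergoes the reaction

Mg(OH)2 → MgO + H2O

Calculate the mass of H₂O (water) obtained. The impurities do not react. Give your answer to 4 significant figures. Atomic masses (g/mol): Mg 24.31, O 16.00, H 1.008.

Mass of pure Mg(OH)2 = 26.71 g × 0.744 = 19.872 g.
M(Mg(OH)2) = 24.31 + 2(16.00) + 2(1.008) = 58.326 g/mol.
M(H2O) = 2(1.008) + 16.00 = 18.016 g/mol.
n(Mg(OH)2) = 19.872 g / 58.326 g/mol = 0.34071 mol.
From the equation the Mg(OH)2:H2O mole ratio is 1:1, so n(H2O) = 0.34071 × 1/1 = 0.34071 mol.
Mass of H2O = 0.34071 mol × 18.016 g/mol = 6.1382 g.

6.138 g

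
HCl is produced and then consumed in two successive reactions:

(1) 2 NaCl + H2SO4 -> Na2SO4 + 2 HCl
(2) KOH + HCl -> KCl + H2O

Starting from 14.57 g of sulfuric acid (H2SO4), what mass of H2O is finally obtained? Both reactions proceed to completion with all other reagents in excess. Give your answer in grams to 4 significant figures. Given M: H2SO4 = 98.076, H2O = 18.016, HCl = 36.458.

5.353 g

n(H2SO4) = 14.570 / 98.076 = 0.14856 mol.
Step 1 gives a 1:2 ratio of H2SO4 to HCl, so n(HCl) = 0.29712 mol.
In step 2 the HCl:H2O ratio is 1:1, so n(H2O) = 0.29712 mol.
Mass of H2O = 0.29712 × 18.016 = 5.3529 g.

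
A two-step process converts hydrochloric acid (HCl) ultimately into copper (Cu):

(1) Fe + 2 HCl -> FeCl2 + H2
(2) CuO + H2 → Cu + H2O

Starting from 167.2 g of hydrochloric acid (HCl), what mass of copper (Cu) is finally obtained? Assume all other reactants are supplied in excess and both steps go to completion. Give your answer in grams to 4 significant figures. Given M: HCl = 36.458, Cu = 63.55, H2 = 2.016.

145.7 g

n(HCl) = 167.20 / 36.458 = 4.5861 mol.
Step 1 gives a 2:1 ratio of HCl to H2, so n(H2) = 2.2930 mol.
In step 2 the H2:Cu ratio is 1:1, so n(Cu) = 2.2930 mol.
Mass of Cu = 2.2930 × 63.55 = 145.72 g.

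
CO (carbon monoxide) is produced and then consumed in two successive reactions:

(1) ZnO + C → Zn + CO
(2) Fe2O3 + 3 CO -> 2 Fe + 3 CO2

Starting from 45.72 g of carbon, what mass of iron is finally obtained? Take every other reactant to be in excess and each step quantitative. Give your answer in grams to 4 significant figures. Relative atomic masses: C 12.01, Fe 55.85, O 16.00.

141.7 g

M(C) = 12.01 g/mol.
M(Fe) = 55.85 g/mol.
n(C) = 45.720 / 12.01 = 3.8068 mol.
Step 1 gives a 1:1 ratio of C to CO, so n(CO) = 3.8068 mol.
In step 2 the CO:Fe ratio is 3:2, so n(Fe) = 2.5379 mol.
Mass of Fe = 2.5379 × 55.85 = 141.74 g.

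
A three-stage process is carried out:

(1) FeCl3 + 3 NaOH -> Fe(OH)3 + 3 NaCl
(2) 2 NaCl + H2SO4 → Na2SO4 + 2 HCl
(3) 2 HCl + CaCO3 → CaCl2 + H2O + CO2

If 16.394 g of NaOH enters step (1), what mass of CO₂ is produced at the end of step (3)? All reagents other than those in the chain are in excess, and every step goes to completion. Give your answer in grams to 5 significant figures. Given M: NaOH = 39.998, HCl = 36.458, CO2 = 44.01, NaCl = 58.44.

9.0192 g

n(NaOH) = 16.394 / 39.998 = 0.409870 mol.
Reaction (1): NaOH→NaCl ratio 3:3 ⇒ n(NaCl) = 0.409870 mol.
Reaction (2): NaCl→HCl ratio 2:2 ⇒ n(HCl) = 0.409870 mol.
Reaction (3): HCl→CO2 ratio 2:1 ⇒ n(CO2) = 0.204935 mol.
Mass of CO2 = 0.204935 × 44.01 = 9.01920 g.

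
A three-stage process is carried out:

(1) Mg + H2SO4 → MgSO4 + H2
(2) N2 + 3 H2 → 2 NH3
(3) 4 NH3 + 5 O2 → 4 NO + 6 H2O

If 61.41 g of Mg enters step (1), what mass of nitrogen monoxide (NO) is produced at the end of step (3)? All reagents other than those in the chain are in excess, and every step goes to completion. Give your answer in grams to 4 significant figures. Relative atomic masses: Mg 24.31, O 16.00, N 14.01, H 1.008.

M(Mg) = 24.31 g/mol.
M(NO) = 14.01 + 16.00 = 30.01 g/mol.
n(Mg) = 61.41 / 24.31 = 2.5261 mol.
Reaction (1): Mg→H2 ratio 1:1 ⇒ n(H2) = 2.5261 mol.
Reaction (2): H2→NH3 ratio 3:2 ⇒ n(NH3) = 1.6841 mol.
Reaction (3): NH3→NO ratio 4:4 ⇒ n(NO) = 1.6841 mol.
Mass of NO = 1.6841 × 30.01 = 50.539 g.

50.54 g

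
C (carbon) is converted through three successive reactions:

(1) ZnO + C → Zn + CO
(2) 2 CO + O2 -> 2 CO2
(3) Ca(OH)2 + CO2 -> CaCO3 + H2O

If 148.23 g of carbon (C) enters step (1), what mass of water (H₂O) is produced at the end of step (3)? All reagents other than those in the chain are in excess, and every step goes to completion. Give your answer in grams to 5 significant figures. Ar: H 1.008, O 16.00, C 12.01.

222.36 g

M(C) = 12.01 g/mol.
M(H2O) = 2(1.008) + 16.00 = 18.016 g/mol.
n(C) = 148.23 / 12.01 = 12.3422 mol.
Reaction (1): C→CO ratio 1:1 ⇒ n(CO) = 12.3422 mol.
Reaction (2): CO→CO2 ratio 2:2 ⇒ n(CO2) = 12.3422 mol.
Reaction (3): CO2→H2O ratio 1:1 ⇒ n(H2O) = 12.3422 mol.
Mass of H2O = 12.3422 × 18.016 = 222.357 g.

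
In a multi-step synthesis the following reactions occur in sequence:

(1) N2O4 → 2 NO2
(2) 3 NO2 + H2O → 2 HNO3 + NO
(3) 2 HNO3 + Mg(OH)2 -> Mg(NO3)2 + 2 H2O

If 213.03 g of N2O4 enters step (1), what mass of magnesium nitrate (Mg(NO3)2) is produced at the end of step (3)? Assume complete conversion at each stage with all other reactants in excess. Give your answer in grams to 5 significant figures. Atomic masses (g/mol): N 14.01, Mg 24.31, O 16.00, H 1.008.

M(N2O4) = 2(14.01) + 4(16.00) = 92.02 g/mol.
M(Mg(NO3)2) = 24.31 + 2(14.01) + 6(16.00) = 148.33 g/mol.
n(N2O4) = 213.03 / 92.02 = 2.31504 mol.
Reaction (1): N2O4→NO2 ratio 1:2 ⇒ n(NO2) = 4.63008 mol.
Reaction (2): NO2→HNO3 ratio 3:2 ⇒ n(HNO3) = 3.08672 mol.
Reaction (3): HNO3→Mg(NO3)2 ratio 2:1 ⇒ n(Mg(NO3)2) = 1.54336 mol.
Mass of Mg(NO3)2 = 1.54336 × 148.33 = 228.927 g.

228.93 g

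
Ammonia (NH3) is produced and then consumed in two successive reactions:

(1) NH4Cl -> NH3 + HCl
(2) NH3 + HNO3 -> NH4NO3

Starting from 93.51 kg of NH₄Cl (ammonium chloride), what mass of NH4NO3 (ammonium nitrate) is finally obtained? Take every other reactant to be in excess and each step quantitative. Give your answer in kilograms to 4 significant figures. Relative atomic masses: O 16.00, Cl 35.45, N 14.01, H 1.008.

M(NH4Cl) = 14.01 + 4(1.008) + 35.45 = 53.492 g/mol.
M(NH4NO3) = 2(14.01) + 4(1.008) + 3(16.00) = 80.052 g/mol.
93.51 kg = 93510 g.
n(NH4Cl) = 93510 / 53.492 = 1748.1 mol.
Step 1 gives a 1:1 ratio of NH4Cl to NH3, so n(NH3) = 1748.1 mol.
In step 2 the NH3:NH4NO3 ratio is 1:1, so n(NH4NO3) = 1748.1 mol.
Mass of NH4NO3 = 1748.1 × 80.052 = 139940 g = 139.9 kg.

139.9 kg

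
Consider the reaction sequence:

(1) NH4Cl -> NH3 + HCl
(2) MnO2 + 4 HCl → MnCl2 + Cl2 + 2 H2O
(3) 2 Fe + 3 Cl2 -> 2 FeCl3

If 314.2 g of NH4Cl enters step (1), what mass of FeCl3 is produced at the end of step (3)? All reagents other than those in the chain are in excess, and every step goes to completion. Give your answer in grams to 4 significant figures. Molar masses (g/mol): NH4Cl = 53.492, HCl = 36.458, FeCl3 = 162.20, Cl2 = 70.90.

158.8 g

n(NH4Cl) = 314.2 / 53.492 = 5.8738 mol.
Reaction (1): NH4Cl→HCl ratio 1:1 ⇒ n(HCl) = 5.8738 mol.
Reaction (2): HCl→Cl2 ratio 4:1 ⇒ n(Cl2) = 1.4684 mol.
Reaction (3): Cl2→FeCl3 ratio 3:2 ⇒ n(FeCl3) = 0.97896 mol.
Mass of FeCl3 = 0.97896 × 162.20 = 158.79 g.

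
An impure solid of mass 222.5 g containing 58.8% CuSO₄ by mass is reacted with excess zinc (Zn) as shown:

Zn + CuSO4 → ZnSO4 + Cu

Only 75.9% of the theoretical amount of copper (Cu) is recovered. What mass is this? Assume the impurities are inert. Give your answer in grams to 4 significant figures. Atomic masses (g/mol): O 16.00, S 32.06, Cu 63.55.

Pure CuSO4 available = 222.5 g × 0.588 = 130.83 g.
M(CuSO4) = 63.55 + 32.06 + 4(16.00) = 159.61 g/mol.
M(Cu) = 63.55 g/mol.
n(CuSO4) = 130.83 g / 159.61 g/mol = 0.81969 mol.
From the equation the CuSO4:Cu mole ratio is 1:1, so n(Cu) = 0.81969 × 1/1 = 0.81969 mol.
Mass of Cu = 0.81969 mol × 63.55 g/mol = 52.091 g.
Actual mass collected = 52.091 g × 0.759 = 39.537 g.

39.54 g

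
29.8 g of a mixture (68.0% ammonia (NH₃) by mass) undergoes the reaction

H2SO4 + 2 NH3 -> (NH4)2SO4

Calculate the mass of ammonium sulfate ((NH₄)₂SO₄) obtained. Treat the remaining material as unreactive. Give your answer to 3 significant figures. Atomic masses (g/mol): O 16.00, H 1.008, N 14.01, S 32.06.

78.6 g

Mass of pure NH3 = 29.8 g × 0.680 = 20.26 g.
M(NH3) = 14.01 + 3(1.008) = 17.034 g/mol.
M((NH4)2SO4) = 2(14.01) + 8(1.008) + 32.06 + 4(16.00) = 132.144 g/mol.
n(NH3) = 20.26 g / 17.034 g/mol = 1.190 mol.
From the equation the NH3:(NH4)2SO4 mole ratio is 2:1, so n((NH4)2SO4) = 1.190 × 1/2 = 0.5948 mol.
Mass of (NH4)2SO4 = 0.5948 mol × 132.144 g/mol = 78.60 g.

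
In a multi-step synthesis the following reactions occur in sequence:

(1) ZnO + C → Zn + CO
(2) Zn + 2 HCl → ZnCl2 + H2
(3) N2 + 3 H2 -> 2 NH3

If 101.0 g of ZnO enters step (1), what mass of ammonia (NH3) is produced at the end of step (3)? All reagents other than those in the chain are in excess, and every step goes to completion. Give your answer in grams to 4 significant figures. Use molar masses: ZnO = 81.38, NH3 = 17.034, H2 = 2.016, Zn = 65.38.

n(ZnO) = 101.0 / 81.38 = 1.2411 mol.
Reaction (1): ZnO→Zn ratio 1:1 ⇒ n(Zn) = 1.2411 mol.
Reaction (2): Zn→H2 ratio 1:1 ⇒ n(H2) = 1.2411 mol.
Reaction (3): H2→NH3 ratio 3:2 ⇒ n(NH3) = 0.82739 mol.
Mass of NH3 = 0.82739 × 17.034 = 14.094 g.

14.09 g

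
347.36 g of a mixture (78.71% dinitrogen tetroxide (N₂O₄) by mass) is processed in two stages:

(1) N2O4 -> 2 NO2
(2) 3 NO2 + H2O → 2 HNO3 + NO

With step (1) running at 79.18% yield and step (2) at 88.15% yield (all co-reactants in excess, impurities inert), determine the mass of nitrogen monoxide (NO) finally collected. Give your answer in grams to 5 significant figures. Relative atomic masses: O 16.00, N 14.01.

41.490 g

Pure N2O4 = 347.36 × 0.7871 = 273.407 g.
M(N2O4) = 2(14.01) + 4(16.00) = 92.02 g/mol.
M(NO) = 14.01 + 16.00 = 30.01 g/mol.
n(N2O4) = 273.407 / 92.02 = 2.97117 mol.
Step 1 (N2O4:NO2 = 1:2): theoretical n(NO2) = 5.94234 mol; at 79.18% yield, n(NO2) = 4.70514 mol.
Step 2 (NO2:NO = 3:1): theoretical n(NO) = 1.56838 mol, so theoretical mass = 1.56838 × 30.01 = 47.0671 g.
At 88.15% yield, actual mass of NO = 47.0671 × 0.8815 = 41.4897 g.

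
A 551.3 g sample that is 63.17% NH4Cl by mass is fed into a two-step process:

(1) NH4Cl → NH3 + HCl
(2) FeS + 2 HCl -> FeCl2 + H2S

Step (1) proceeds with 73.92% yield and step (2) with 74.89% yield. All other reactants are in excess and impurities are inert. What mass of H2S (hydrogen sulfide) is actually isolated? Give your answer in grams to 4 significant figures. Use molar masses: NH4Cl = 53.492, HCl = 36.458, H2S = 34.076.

61.41 g

Pure NH4Cl = 551.3 × 0.6317 = 348.26 g.
n(NH4Cl) = 348.26 / 53.492 = 6.5104 mol.
Step 1 (NH4Cl:HCl = 1:1): theoretical n(HCl) = 6.5104 mol; at 73.92% yield, n(HCl) = 4.8125 mol.
Step 2 (HCl:H2S = 2:1): theoretical n(H2S) = 2.4063 mol, so theoretical mass = 2.4063 × 34.076 = 81.996 g.
At 74.89% yield, actual mass of H2S = 81.996 × 0.7489 = 61.407 g.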